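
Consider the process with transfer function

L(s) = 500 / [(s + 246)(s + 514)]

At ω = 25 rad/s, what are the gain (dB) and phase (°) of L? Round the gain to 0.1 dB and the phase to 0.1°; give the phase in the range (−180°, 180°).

At s = jω = j25:
pole (s+246): 246 + j25 → |·| = √(246²+25²) = √61141 ≈ 247.27, ∠ = arctan(25/246) ≈ 5.80°
pole (s+514): 514 + j25 → |·| = √(514²+25²) = √264821 ≈ 514.61, ∠ = arctan(25/514) ≈ 2.78°
|L| = 500 / 1.2725e+05 ≈ 0.0039293
Gain = 20 log₁₀(0.0039293) ≈ -48.11 dB
∠L = 0.00° − 8.58° = -8.58°

-48.1 dB, -8.6°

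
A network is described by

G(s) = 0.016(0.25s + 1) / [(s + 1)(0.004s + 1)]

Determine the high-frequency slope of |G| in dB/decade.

-20 dB/decade

Each pole contributes −20 dB/decade at high frequency; each zero contributes +20 dB/decade.
Net: 1 zero(s) − 2 pole(s) → -20 dB/decade.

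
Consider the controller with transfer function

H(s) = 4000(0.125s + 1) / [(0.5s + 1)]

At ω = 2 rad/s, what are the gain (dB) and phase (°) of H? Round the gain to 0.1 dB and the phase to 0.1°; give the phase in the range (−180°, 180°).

At ω = 2 rad/s:
zero (1 + j2·0.125) = 1 + j0.25 → |·| ≈ 1.0308, ∠ ≈ 14.04°
pole (1 + j2·0.5) = 1 + j1 → |·| ≈ 1.4142, ∠ ≈ 45.00°
|H| = 4000 · 1.0308 / (1.4142) ≈ 2915.6
Gain = 20 log₁₀(2915.6) ≈ 69.29 dB
∠H = (14.04°) − (45.00°) = -30.96°

69.3 dB, -31.0°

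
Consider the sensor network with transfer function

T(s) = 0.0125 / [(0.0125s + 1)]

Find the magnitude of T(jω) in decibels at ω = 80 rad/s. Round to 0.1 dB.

At ω = 80 rad/s:
pole (1 + j80·0.0125) = 1 + j1 → |·| ≈ 1.4142, ∠ ≈ 45.00°
|T| = 0.0125 · 1 / (1.4142) ≈ 0.0088389
Gain = 20 log₁₀(0.0088389) ≈ -41.07 dB

-41.1 dB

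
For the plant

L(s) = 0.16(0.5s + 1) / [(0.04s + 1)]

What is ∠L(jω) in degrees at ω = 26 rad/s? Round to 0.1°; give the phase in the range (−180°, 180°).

At ω = 26 rad/s:
zero (1 + j26·0.5) = 1 + j13 → |·| ≈ 13.038, ∠ ≈ 85.60°
pole (1 + j26·0.04) = 1 + j1.04 → |·| ≈ 1.4428, ∠ ≈ 46.12°
∠L = (85.60°) − (46.12°) = 39.48°

39.5°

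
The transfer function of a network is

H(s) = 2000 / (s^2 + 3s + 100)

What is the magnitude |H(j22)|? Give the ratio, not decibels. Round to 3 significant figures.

5.13

At s = jω = j22:
quadratic: (j22)² + 3·j22 + 100 = -384 + j66 → |·| ≈ 389.63, ∠ ≈ 170.25°
|H| = 2000 / 389.63 ≈ 5.1331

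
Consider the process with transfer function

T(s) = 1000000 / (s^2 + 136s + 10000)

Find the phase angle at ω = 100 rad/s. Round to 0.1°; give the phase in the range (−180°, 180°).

At s = jω = j100:
quadratic: (j100)² + 136·j100 + 10000 = 0 + j13600 → |·| ≈ 13600, ∠ ≈ 90.00°
∠T = 0.00° − 90.00° = -90.00°

-90.0°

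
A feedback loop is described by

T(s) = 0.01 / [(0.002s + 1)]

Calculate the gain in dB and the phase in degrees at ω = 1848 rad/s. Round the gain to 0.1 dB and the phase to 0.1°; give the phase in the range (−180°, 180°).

At ω = 1848 rad/s:
pole (1 + j1848·0.002) = 1 + j3.696 → |·| ≈ 3.8289, ∠ ≈ 74.86°
|T| = 0.01 · 1 / (3.8289) ≈ 0.0026117
Gain = 20 log₁₀(0.0026117) ≈ -51.66 dB
∠T = (0°) − (74.86°) = -74.86°

-51.7 dB, -74.9°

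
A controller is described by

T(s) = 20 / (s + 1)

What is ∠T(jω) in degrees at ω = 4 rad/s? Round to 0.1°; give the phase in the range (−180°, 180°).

-76.0°

At s = jω = j4:
pole (s+1): 1 + j4 → |·| = √(1²+4²) = √17 ≈ 4.1231, ∠ = arctan(4/1) ≈ 75.96°
∠T = 0.00° − 75.96° = -75.96°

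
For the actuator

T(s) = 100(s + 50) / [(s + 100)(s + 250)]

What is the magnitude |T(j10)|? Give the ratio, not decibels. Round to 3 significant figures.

0.203

At s = jω = j10:
zero (s+50): 50 + j10 → |·| = √(50²+10²) = √2600 ≈ 50.99, ∠ = arctan(10/50) ≈ 11.31°
pole (s+100): 100 + j10 → |·| = √(100²+10²) = √10100 ≈ 100.5, ∠ = arctan(10/100) ≈ 5.71°
pole (s+250): 250 + j10 → |·| = √(250²+10²) = √62600 ≈ 250.2, ∠ = arctan(10/250) ≈ 2.29°
|T| = 100 · 50.99 / 25145 ≈ 0.20278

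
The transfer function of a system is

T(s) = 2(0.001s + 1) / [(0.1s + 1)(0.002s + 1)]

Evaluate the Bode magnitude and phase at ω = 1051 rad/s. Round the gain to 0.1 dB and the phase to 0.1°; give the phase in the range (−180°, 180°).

At ω = 1051 rad/s:
zero (1 + j1051·0.001) = 1 + j1.051 → |·| ≈ 1.4507, ∠ ≈ 46.42°
pole (1 + j1051·0.1) = 1 + j105.1 → |·| ≈ 105.1, ∠ ≈ 89.45°
pole (1 + j1051·0.002) = 1 + j2.102 → |·| ≈ 2.3277, ∠ ≈ 64.56°
|T| = 2 · 1.4507 / (105.1 · 2.3277) ≈ 0.01186
Gain = 20 log₁₀(0.01186) ≈ -38.52 dB
∠T = (46.42°) − (89.45° + 64.56°) = -107.59°

-38.5 dB, -107.6°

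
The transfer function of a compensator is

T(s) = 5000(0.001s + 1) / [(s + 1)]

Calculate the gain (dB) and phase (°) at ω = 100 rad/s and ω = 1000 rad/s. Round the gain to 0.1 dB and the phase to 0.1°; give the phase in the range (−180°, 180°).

ω = 100: 34.0 dB, -83.7°; ω = 1000: 17.0 dB, -44.9°

At ω = 100 rad/s:
zero (1 + j100·0.001) = 1 + j0.1 → |·| ≈ 1.005, ∠ ≈ 5.71°
pole (1 + j100·1) = 1 + j100 → |·| ≈ 100, ∠ ≈ 89.43°
|T| = 5000 · 1.005 / (100) ≈ 50.25
Gain = 20 log₁₀(50.25) ≈ 34.02 dB
∠T = (5.71°) − (89.43°) = -83.72°

At ω = 1000 rad/s:
zero (1 + j1000·0.001) = 1 + j1 → |·| ≈ 1.4142, ∠ ≈ 45.00°
pole (1 + j1000·1) = 1 + j1000 → |·| ≈ 1000, ∠ ≈ 89.94°
|T| = 5000 · 1.4142 / (1000) ≈ 7.071
Gain = 20 log₁₀(7.071) ≈ 16.99 dB
∠T = (45.00°) − (89.94°) = -44.94°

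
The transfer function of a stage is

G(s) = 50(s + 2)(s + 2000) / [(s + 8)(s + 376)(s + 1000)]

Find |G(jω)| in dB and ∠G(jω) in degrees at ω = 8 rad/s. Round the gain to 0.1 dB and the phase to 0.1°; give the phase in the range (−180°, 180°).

-14.3 dB, 29.5°

At s = jω = j8:
zero (s+2): 2 + j8 → |·| = √(2²+8²) = √68 ≈ 8.2462, ∠ = arctan(8/2) ≈ 75.96°
zero (s+2000): 2000 + j8 → |·| = √(2000²+8²) = √4000064 ≈ 2000, ∠ = arctan(8/2000) ≈ 0.23°
pole (s+8): 8 + j8 → |·| = √(8²+8²) = √128 ≈ 11.314, ∠ = arctan(8/8) ≈ 45.00°
pole (s+376): 376 + j8 → |·| = √(376²+8²) = √141440 ≈ 376.09, ∠ = arctan(8/376) ≈ 1.22°
pole (s+1000): 1000 + j8 → |·| = √(1000²+8²) = √1000064 ≈ 1000, ∠ = arctan(8/1000) ≈ 0.46°
|G| = 50 · 16492 / 4.2551e+06 ≈ 0.19379
Gain = 20 log₁₀(0.19379) ≈ -14.25 dB
∠G = 76.19° − 46.68° = 29.51°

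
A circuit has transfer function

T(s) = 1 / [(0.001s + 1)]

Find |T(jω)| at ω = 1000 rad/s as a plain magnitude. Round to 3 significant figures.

0.707

At ω = 1000 rad/s:
pole (1 + j1000·0.001) = 1 + j1 → |·| ≈ 1.4142, ∠ ≈ 45.00°
|T| = 1 · 1 / (1.4142) ≈ 0.70711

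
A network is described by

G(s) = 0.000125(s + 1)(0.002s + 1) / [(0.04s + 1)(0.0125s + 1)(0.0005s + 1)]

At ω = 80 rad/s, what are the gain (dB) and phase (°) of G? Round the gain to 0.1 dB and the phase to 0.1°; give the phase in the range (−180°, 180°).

At ω = 80 rad/s:
zero (1 + j80·1) = 1 + j80 → |·| ≈ 80.006, ∠ ≈ 89.28°
zero (1 + j80·0.002) = 1 + j0.16 → |·| ≈ 1.0127, ∠ ≈ 9.09°
pole (1 + j80·0.04) = 1 + j3.2 → |·| ≈ 3.3526, ∠ ≈ 72.65°
pole (1 + j80·0.0125) = 1 + j1 → |·| ≈ 1.4142, ∠ ≈ 45.00°
pole (1 + j80·0.0005) = 1 + j0.04 → |·| ≈ 1.0008, ∠ ≈ 2.29°
|G| = 0.000125 · 80.006 · 1.0127 / (3.3526 · 1.4142 · 1.0008) ≈ 0.0021344
Gain = 20 log₁₀(0.0021344) ≈ -53.41 dB
∠G = (89.28° + 9.09°) − (72.65° + 45.00° + 2.29°) = -21.57°

-53.4 dB, -21.6°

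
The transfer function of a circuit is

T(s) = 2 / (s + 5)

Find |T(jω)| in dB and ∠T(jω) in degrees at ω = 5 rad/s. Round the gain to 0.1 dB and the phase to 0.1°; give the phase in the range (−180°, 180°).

Substitute s = j5:
Numerator: 2 = 2 + j0
Denominator: (j5) + 5 = 5 + j5
|N| = √(2² + 0²) ≈ 2, ∠N ≈ 0.00°
|D| = √(5² + 5²) ≈ 7.0711, ∠D ≈ 45.00°
|T| = 2 / 7.0711 ≈ 0.28284
Gain = 20 log₁₀(0.28284) ≈ -10.97 dB
∠T = 0.00° − 45.00° = -45.00°

-11.0 dB, -45.0°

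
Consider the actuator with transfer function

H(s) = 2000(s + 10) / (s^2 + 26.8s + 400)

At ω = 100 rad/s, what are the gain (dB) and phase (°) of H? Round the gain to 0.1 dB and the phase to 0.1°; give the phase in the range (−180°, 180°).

26.1 dB, -80.1°

At s = jω = j100:
zero (s+10): 10 + j100 → |·| = √(10²+100²) = √10100 ≈ 100.5, ∠ = arctan(100/10) ≈ 84.29°
quadratic: (j100)² + 26.8·j100 + 400 = -9600 + j2680 → |·| ≈ 9967.1, ∠ ≈ 164.40°
|H| = 2000 · 100.5 / 9967.1 ≈ 20.166
Gain = 20 log₁₀(20.166) ≈ 26.09 dB
∠H = 84.29° − 164.40° = -80.11°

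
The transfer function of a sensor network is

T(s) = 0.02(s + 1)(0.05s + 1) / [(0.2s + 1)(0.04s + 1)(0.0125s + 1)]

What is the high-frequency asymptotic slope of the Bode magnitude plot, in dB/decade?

-20 dB/decade

Each pole contributes −20 dB/decade at high frequency; each zero contributes +20 dB/decade.
Net: 2 zero(s) − 3 pole(s) → -20 dB/decade.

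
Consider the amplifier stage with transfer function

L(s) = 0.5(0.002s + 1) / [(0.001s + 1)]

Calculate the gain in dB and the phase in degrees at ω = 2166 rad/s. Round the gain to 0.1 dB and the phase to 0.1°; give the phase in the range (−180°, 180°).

At ω = 2166 rad/s:
zero (1 + j2166·0.002) = 1 + j4.332 → |·| ≈ 4.4459, ∠ ≈ 77.00°
pole (1 + j2166·0.001) = 1 + j2.166 → |·| ≈ 2.3857, ∠ ≈ 65.22°
|L| = 0.5 · 4.4459 / (2.3857) ≈ 0.93178
Gain = 20 log₁₀(0.93178) ≈ -0.61 dB
∠L = (77.00°) − (65.22°) = 11.78°

-0.6 dB, 11.8°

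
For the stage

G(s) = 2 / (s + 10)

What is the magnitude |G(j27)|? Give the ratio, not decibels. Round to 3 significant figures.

At s = jω = j27:
pole (s+10): 10 + j27 → |·| = √(10²+27²) = √829 ≈ 28.792, ∠ = arctan(27/10) ≈ 69.68°
|G| = 2 / 28.792 ≈ 0.069464

0.0695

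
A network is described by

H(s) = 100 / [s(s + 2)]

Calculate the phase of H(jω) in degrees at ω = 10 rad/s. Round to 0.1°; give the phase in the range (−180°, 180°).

-168.7°

At s = jω = j10:
pole (s+2): 2 + j10 → |·| = √(2²+10²) = √104 ≈ 10.198, ∠ = arctan(10/2) ≈ 78.69°
pole at origin: |s| = 10, ∠ = 90.00° (in denominator)
∠H = 0.00° − 168.69° = -168.69°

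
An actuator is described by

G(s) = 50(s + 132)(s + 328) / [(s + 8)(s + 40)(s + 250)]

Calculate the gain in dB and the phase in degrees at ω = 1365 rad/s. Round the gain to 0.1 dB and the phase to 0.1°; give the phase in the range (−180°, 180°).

-28.6 dB, -96.6°

At s = jω = j1365:
zero (s+132): 132 + j1365 → |·| = √(132²+1365²) = √1880649 ≈ 1371.4, ∠ = arctan(1365/132) ≈ 84.48°
zero (s+328): 328 + j1365 → |·| = √(328²+1365²) = √1970809 ≈ 1403.9, ∠ = arctan(1365/328) ≈ 76.49°
pole (s+8): 8 + j1365 → |·| = √(8²+1365²) = √1863289 ≈ 1365, ∠ = arctan(1365/8) ≈ 89.66°
pole (s+40): 40 + j1365 → |·| = √(40²+1365²) = √1864825 ≈ 1365.6, ∠ = arctan(1365/40) ≈ 88.32°
pole (s+250): 250 + j1365 → |·| = √(250²+1365²) = √1925725 ≈ 1387.7, ∠ = arctan(1365/250) ≈ 79.62°
|G| = 50 · 1.9253e+06 / 2.5867e+09 ≈ 0.037215
Gain = 20 log₁₀(0.037215) ≈ -28.59 dB
∠G = 160.97° − 257.60° = -96.63°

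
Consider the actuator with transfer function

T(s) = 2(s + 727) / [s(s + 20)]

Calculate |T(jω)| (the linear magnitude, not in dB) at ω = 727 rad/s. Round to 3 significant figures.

0.00389

At s = jω = j727:
zero (s+727): 727 + j727 → |·| = √(727²+727²) = √1057058 ≈ 1028.1, ∠ = arctan(727/727) ≈ 45.00°
pole (s+20): 20 + j727 → |·| = √(20²+727²) = √528929 ≈ 727.28, ∠ = arctan(727/20) ≈ 88.42°
pole at origin: |s| = 727, ∠ = 90.00° (in denominator)
|T| = 2 · 1028.1 / 5.2873e+05 ≈ 0.0038889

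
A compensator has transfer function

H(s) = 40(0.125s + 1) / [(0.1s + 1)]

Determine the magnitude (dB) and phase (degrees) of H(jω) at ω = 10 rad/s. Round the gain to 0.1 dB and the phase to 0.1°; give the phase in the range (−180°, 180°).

33.1 dB, 6.3°

At ω = 10 rad/s:
zero (1 + j10·0.125) = 1 + j1.25 → |·| ≈ 1.6008, ∠ ≈ 51.34°
pole (1 + j10·0.1) = 1 + j1 → |·| ≈ 1.4142, ∠ ≈ 45.00°
|H| = 40 · 1.6008 / (1.4142) ≈ 45.278
Gain = 20 log₁₀(45.278) ≈ 33.12 dB
∠H = (51.34°) − (45.00°) = 6.34°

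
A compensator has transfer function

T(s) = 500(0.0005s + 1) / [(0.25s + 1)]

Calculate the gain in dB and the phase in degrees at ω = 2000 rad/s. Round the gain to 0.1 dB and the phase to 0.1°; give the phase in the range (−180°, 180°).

At ω = 2000 rad/s:
zero (1 + j2000·0.0005) = 1 + j1 → |·| ≈ 1.4142, ∠ ≈ 45.00°
pole (1 + j2000·0.25) = 1 + j500 → |·| ≈ 500, ∠ ≈ 89.89°
|T| = 500 · 1.4142 / (500) ≈ 1.4142
Gain = 20 log₁₀(1.4142) ≈ 3.01 dB
∠T = (45.00°) − (89.89°) = -44.89°

3.0 dB, -44.9°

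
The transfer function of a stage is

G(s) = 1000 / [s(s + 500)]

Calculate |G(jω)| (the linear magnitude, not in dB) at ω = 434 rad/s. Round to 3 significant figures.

0.00348

At s = jω = j434:
pole (s+500): 500 + j434 → |·| = √(500²+434²) = √438356 ≈ 662.08, ∠ = arctan(434/500) ≈ 40.96°
pole at origin: |s| = 434, ∠ = 90.00° (in denominator)
|G| = 1000 / 2.8734e+05 ≈ 0.0034802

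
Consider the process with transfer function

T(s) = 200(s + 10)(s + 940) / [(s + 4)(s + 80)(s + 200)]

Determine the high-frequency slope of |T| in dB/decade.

-20 dB/decade

Each pole contributes −20 dB/decade at high frequency; each zero contributes +20 dB/decade.
Net: 2 zero(s) − 3 pole(s) → -20 dB/decade.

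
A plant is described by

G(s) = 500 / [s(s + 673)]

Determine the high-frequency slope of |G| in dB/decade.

Each pole contributes −20 dB/decade at high frequency; each zero contributes +20 dB/decade.
Net: 0 zero(s) − 2 pole(s) → -40 dB/decade.

-40 dB/decade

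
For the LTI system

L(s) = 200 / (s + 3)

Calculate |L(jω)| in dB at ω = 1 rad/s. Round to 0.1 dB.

36.0 dB

At s = jω = j1:
pole (s+3): 3 + j1 → |·| = √(3²+1²) = √10 ≈ 3.1623, ∠ = arctan(1/3) ≈ 18.43°
|L| = 200 / 3.1623 ≈ 63.245
Gain = 20 log₁₀(63.245) ≈ 36.02 dB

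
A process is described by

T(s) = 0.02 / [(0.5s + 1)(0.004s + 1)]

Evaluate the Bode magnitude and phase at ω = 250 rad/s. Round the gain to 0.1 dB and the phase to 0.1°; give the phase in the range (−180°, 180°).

-78.9 dB, -134.5°

At ω = 250 rad/s:
pole (1 + j250·0.5) = 1 + j125 → |·| ≈ 125, ∠ ≈ 89.54°
pole (1 + j250·0.004) = 1 + j1 → |·| ≈ 1.4142, ∠ ≈ 45.00°
|T| = 0.02 · 1 / (125 · 1.4142) ≈ 0.00011314
Gain = 20 log₁₀(0.00011314) ≈ -78.93 dB
∠T = (0°) − (89.54° + 45.00°) = -134.54°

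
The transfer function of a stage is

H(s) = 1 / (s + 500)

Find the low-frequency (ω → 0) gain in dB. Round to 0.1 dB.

-54.0 dB

H(0) = 1 / 500 = 0.002
20 log₁₀(0.002) ≈ -53.98 dB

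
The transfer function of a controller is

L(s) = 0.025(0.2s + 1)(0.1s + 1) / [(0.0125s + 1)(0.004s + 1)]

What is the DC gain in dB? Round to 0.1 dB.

-32.0 dB

L(0) = 0.025 · 1 / 1 = 0.025
20 log₁₀(0.025) ≈ -32.04 dB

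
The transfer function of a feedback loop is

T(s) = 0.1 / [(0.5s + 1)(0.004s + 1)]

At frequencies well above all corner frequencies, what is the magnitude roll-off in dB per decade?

Each pole contributes −20 dB/decade at high frequency; each zero contributes +20 dB/decade.
Net: 0 zero(s) − 2 pole(s) → -40 dB/decade.

-40 dB/decade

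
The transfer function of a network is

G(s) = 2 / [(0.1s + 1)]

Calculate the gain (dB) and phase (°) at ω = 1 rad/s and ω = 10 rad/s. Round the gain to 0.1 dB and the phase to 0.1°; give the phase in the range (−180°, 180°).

ω = 1: 6.0 dB, -5.7°; ω = 10: 3.0 dB, -45.0°

At ω = 1 rad/s:
pole (1 + j1·0.1) = 1 + j0.1 → |·| ≈ 1.005, ∠ ≈ 5.71°
|G| = 2 · 1 / (1.005) ≈ 1.99
Gain = 20 log₁₀(1.99) ≈ 5.98 dB
∠G = (0°) − (5.71°) = -5.71°

At ω = 10 rad/s:
pole (1 + j10·0.1) = 1 + j1 → |·| ≈ 1.4142, ∠ ≈ 45.00°
|G| = 2 · 1 / (1.4142) ≈ 1.4142
Gain = 20 log₁₀(1.4142) ≈ 3.01 dB
∠G = (0°) − (45.00°) = -45.00°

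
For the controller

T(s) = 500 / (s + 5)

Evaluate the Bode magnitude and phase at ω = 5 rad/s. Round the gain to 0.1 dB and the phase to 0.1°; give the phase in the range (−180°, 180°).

37.0 dB, -45.0°

Substitute s = j5:
Numerator: 500 = 500 + j0
Denominator: (j5) + 5 = 5 + j5
|N| = √(500² + 0²) ≈ 500, ∠N ≈ 0.00°
|D| = √(5² + 5²) ≈ 7.0711, ∠D ≈ 45.00°
|T| = 500 / 7.0711 ≈ 70.71
Gain = 20 log₁₀(70.71) ≈ 36.99 dB
∠T = 0.00° − 45.00° = -45.00°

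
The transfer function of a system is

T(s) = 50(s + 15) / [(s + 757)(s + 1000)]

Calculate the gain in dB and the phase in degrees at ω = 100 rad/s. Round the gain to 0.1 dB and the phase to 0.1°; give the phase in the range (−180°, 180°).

-43.6 dB, 68.2°

At s = jω = j100:
zero (s+15): 15 + j100 → |·| = √(15²+100²) = √10225 ≈ 101.12, ∠ = arctan(100/15) ≈ 81.47°
pole (s+757): 757 + j100 → |·| = √(757²+100²) = √583049 ≈ 763.58, ∠ = arctan(100/757) ≈ 7.53°
pole (s+1000): 1000 + j100 → |·| = √(1000²+100²) = √1010000 ≈ 1005, ∠ = arctan(100/1000) ≈ 5.71°
|T| = 50 · 101.12 / 7.674e+05 ≈ 0.0065885
Gain = 20 log₁₀(0.0065885) ≈ -43.62 dB
∠T = 81.47° − 13.24° = 68.23°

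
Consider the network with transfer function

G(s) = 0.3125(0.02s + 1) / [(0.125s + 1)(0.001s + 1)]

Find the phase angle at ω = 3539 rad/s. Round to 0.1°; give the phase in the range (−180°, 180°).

At ω = 3539 rad/s:
zero (1 + j3539·0.02) = 1 + j70.78 → |·| ≈ 70.787, ∠ ≈ 89.19°
pole (1 + j3539·0.125) = 1 + j442.375 → |·| ≈ 442.38, ∠ ≈ 89.87°
pole (1 + j3539·0.001) = 1 + j3.539 → |·| ≈ 3.6776, ∠ ≈ 74.22°
∠G = (89.19°) − (89.87° + 74.22°) = -74.90°

-74.9°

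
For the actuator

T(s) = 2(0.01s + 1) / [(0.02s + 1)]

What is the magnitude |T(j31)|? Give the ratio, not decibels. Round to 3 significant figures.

At ω = 31 rad/s:
zero (1 + j31·0.01) = 1 + j0.31 → |·| ≈ 1.0469, ∠ ≈ 17.22°
pole (1 + j31·0.02) = 1 + j0.62 → |·| ≈ 1.1766, ∠ ≈ 31.80°
|T| = 2 · 1.0469 / (1.1766) ≈ 1.7795

1.78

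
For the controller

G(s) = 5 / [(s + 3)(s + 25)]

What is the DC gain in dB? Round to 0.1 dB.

G(0) = 5 / (3·25) ≈ 0.066667
20 log₁₀(0.066667) ≈ -23.52 dB

-23.5 dB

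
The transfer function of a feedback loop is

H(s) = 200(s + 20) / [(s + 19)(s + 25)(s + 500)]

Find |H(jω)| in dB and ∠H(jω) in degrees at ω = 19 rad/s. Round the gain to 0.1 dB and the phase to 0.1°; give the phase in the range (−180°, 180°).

-37.7 dB, -40.9°

At s = jω = j19:
zero (s+20): 20 + j19 → |·| = √(20²+19²) = √761 ≈ 27.586, ∠ = arctan(19/20) ≈ 43.53°
pole (s+19): 19 + j19 → |·| = √(19²+19²) = √722 ≈ 26.87, ∠ = arctan(19/19) ≈ 45.00°
pole (s+25): 25 + j19 → |·| = √(25²+19²) = √986 ≈ 31.401, ∠ = arctan(19/25) ≈ 37.23°
pole (s+500): 500 + j19 → |·| = √(500²+19²) = √250361 ≈ 500.36, ∠ = arctan(19/500) ≈ 2.18°
|H| = 200 · 27.586 / 4.2218e+05 ≈ 0.013068
Gain = 20 log₁₀(0.013068) ≈ -37.68 dB
∠H = 43.53° − 84.41° = -40.88°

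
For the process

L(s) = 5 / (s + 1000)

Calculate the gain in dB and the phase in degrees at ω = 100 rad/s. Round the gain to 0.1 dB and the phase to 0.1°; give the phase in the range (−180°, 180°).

-46.1 dB, -5.7°

At s = jω = j100:
pole (s+1000): 1000 + j100 → |·| = √(1000²+100²) = √1010000 ≈ 1005, ∠ = arctan(100/1000) ≈ 5.71°
|L| = 5 / 1005 ≈ 0.0049751
Gain = 20 log₁₀(0.0049751) ≈ -46.06 dB
∠L = 0.00° − 5.71° = -5.71°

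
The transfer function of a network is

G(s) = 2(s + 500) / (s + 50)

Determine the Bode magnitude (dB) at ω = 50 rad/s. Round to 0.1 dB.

At s = jω = j50:
zero (s+500): 500 + j50 → |·| = √(500²+50²) = √252500 ≈ 502.49, ∠ = arctan(50/500) ≈ 5.71°
pole (s+50): 50 + j50 → |·| = √(50²+50²) = √5000 ≈ 70.711, ∠ = arctan(50/50) ≈ 45.00°
|G| = 2 · 502.49 / 70.711 ≈ 14.212
Gain = 20 log₁₀(14.212) ≈ 23.05 dB

23.1 dB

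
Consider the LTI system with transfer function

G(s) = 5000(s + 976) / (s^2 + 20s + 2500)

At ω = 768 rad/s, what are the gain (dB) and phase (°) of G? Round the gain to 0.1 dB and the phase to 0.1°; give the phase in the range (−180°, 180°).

At s = jω = j768:
zero (s+976): 976 + j768 → |·| = √(976²+768²) = √1542400 ≈ 1241.9, ∠ = arctan(768/976) ≈ 38.20°
quadratic: (j768)² + 20·j768 + 2500 = -587324 + j15360 → |·| ≈ 5.8752e+05, ∠ ≈ 178.50°
|G| = 5000 · 1241.9 / 5.8752e+05 ≈ 10.569
Gain = 20 log₁₀(10.569) ≈ 20.48 dB
∠G = 38.20° − 178.50° = -140.30°

20.5 dB, -140.3°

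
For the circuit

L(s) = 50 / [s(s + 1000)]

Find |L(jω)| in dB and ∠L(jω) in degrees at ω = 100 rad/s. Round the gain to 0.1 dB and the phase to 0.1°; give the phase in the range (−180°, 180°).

At s = jω = j100:
pole (s+1000): 1000 + j100 → |·| = √(1000²+100²) = √1010000 ≈ 1005, ∠ = arctan(100/1000) ≈ 5.71°
pole at origin: |s| = 100, ∠ = 90.00° (in denominator)
|L| = 50 / 1.005e+05 ≈ 0.00049751
Gain = 20 log₁₀(0.00049751) ≈ -66.06 dB
∠L = 0.00° − 95.71° = -95.71°

-66.1 dB, -95.7°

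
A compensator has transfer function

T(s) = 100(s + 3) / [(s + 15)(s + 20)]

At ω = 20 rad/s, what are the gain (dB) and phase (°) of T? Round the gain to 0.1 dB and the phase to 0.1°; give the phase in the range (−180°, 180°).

At s = jω = j20:
zero (s+3): 3 + j20 → |·| = √(3²+20²) = √409 ≈ 20.224, ∠ = arctan(20/3) ≈ 81.47°
pole (s+15): 15 + j20 → |·| = √(15²+20²) = √625 ≈ 25, ∠ = arctan(20/15) ≈ 53.13°
pole (s+20): 20 + j20 → |·| = √(20²+20²) = √800 ≈ 28.284, ∠ = arctan(20/20) ≈ 45.00°
|T| = 100 · 20.224 / 707.1 ≈ 2.8601
Gain = 20 log₁₀(2.8601) ≈ 9.13 dB
∠T = 81.47° − 98.13° = -16.66°

9.1 dB, -16.7°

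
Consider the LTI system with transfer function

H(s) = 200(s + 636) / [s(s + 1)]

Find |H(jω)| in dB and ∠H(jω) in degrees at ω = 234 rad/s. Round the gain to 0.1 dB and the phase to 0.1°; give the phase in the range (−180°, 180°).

At s = jω = j234:
zero (s+636): 636 + j234 → |·| = √(636²+234²) = √459252 ≈ 677.68, ∠ = arctan(234/636) ≈ 20.20°
pole (s+1): 1 + j234 → |·| = √(1²+234²) = √54757 ≈ 234, ∠ = arctan(234/1) ≈ 89.76°
pole at origin: |s| = 234, ∠ = 90.00° (in denominator)
|H| = 200 · 677.68 / 54756 ≈ 2.4753
Gain = 20 log₁₀(2.4753) ≈ 7.87 dB
∠H = 20.20° − 179.76° = -159.56°

7.9 dB, -159.6°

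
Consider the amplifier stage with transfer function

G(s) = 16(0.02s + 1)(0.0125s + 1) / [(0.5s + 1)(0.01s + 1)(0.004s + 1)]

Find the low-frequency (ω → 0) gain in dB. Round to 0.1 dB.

G(0) = 16 · 1 / 1 = 16
20 log₁₀(16) ≈ 24.08 dB

24.1 dB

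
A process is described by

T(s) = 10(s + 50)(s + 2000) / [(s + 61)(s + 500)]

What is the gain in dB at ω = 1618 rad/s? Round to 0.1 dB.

At s = jω = j1618:
zero (s+50): 50 + j1618 → |·| = √(50²+1618²) = √2620424 ≈ 1618.8, ∠ = arctan(1618/50) ≈ 88.23°
zero (s+2000): 2000 + j1618 → |·| = √(2000²+1618²) = √6617924 ≈ 2572.5, ∠ = arctan(1618/2000) ≈ 38.97°
pole (s+61): 61 + j1618 → |·| = √(61²+1618²) = √2621645 ≈ 1619.1, ∠ = arctan(1618/61) ≈ 87.84°
pole (s+500): 500 + j1618 → |·| = √(500²+1618²) = √2867924 ≈ 1693.5, ∠ = arctan(1618/500) ≈ 72.83°
|T| = 10 · 4.1644e+06 / 2.7419e+06 ≈ 15.188
Gain = 20 log₁₀(15.188) ≈ 23.63 dB

23.6 dB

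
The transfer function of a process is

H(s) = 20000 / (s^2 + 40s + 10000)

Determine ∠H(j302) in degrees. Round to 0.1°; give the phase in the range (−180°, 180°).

-171.5°

At s = jω = j302:
quadratic: (j302)² + 40·j302 + 10000 = -81204 + j12080 → |·| ≈ 82098, ∠ ≈ 171.54°
∠H = 0.00° − 171.54° = -171.54°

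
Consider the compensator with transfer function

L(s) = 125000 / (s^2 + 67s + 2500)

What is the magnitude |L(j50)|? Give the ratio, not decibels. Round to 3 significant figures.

37.3

At s = jω = j50:
quadratic: (j50)² + 67·j50 + 2500 = 0 + j3350 → |·| ≈ 3350, ∠ ≈ 90.00°
|L| = 125000 / 3350 ≈ 37.313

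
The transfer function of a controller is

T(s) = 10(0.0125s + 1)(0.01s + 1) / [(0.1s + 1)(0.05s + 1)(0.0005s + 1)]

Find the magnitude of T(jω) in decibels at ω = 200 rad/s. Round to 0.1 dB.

At ω = 200 rad/s:
zero (1 + j200·0.0125) = 1 + j2.5 → |·| ≈ 2.6926, ∠ ≈ 68.20°
zero (1 + j200·0.01) = 1 + j2 → |·| ≈ 2.2361, ∠ ≈ 63.43°
pole (1 + j200·0.1) = 1 + j20 → |·| ≈ 20.025, ∠ ≈ 87.14°
pole (1 + j200·0.05) = 1 + j10 → |·| ≈ 10.05, ∠ ≈ 84.29°
pole (1 + j200·0.0005) = 1 + j0.1 → |·| ≈ 1.005, ∠ ≈ 5.71°
|T| = 10 · 2.6926 · 2.2361 / (20.025 · 10.05 · 1.005) ≈ 0.29769
Gain = 20 log₁₀(0.29769) ≈ -10.52 dB

-10.5 dB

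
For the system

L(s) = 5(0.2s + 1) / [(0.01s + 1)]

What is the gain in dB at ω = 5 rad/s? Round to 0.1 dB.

At ω = 5 rad/s:
zero (1 + j5·0.2) = 1 + j1 → |·| ≈ 1.4142, ∠ ≈ 45.00°
pole (1 + j5·0.01) = 1 + j0.05 → |·| ≈ 1.0012, ∠ ≈ 2.86°
|L| = 5 · 1.4142 / (1.0012) ≈ 7.0625
Gain = 20 log₁₀(7.0625) ≈ 16.98 dB

17.0 dB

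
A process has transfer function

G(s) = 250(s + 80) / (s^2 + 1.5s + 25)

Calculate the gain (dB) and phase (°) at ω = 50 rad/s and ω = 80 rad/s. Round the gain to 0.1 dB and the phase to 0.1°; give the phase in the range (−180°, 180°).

ω = 50: 19.6 dB, -146.3°; ω = 80: 12.9 dB, -133.9°

At s = jω = j50:
zero (s+80): 80 + j50 → |·| = √(80²+50²) = √8900 ≈ 94.34, ∠ = arctan(50/80) ≈ 32.01°
quadratic: (j50)² + 1.5·j50 + 25 = -2475 + j75 → |·| ≈ 2476.1, ∠ ≈ 178.26°
|G| = 250 · 94.34 / 2476.1 ≈ 9.5251
Gain = 20 log₁₀(9.5251) ≈ 19.58 dB
∠G = 32.01° − 178.26° = -146.25°

At s = jω = j80:
zero (s+80): 80 + j80 → |·| = √(80²+80²) = √12800 ≈ 113.14, ∠ = arctan(80/80) ≈ 45.00°
quadratic: (j80)² + 1.5·j80 + 25 = -6375 + j120 → |·| ≈ 6376.1, ∠ ≈ 178.92°
|G| = 250 · 113.14 / 6376.1 ≈ 4.4361
Gain = 20 log₁₀(4.4361) ≈ 12.94 dB
∠G = 45.00° − 178.92° = -133.92°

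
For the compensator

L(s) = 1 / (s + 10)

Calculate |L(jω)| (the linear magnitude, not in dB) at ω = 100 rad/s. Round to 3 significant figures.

0.00995

At s = jω = j100:
pole (s+10): 10 + j100 → |·| = √(10²+100²) = √10100 ≈ 100.5, ∠ = arctan(100/10) ≈ 84.29°
|L| = 1 / 100.5 ≈ 0.0099502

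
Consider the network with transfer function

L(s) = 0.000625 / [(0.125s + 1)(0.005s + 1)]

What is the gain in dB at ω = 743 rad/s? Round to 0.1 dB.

At ω = 743 rad/s:
pole (1 + j743·0.125) = 1 + j92.875 → |·| ≈ 92.88, ∠ ≈ 89.38°
pole (1 + j743·0.005) = 1 + j3.715 → |·| ≈ 3.8472, ∠ ≈ 74.93°
|L| = 0.000625 · 1 / (92.88 · 3.8472) ≈ 1.7491e-06
Gain = 20 log₁₀(1.7491e-06) ≈ -115.14 dB

-115.1 dB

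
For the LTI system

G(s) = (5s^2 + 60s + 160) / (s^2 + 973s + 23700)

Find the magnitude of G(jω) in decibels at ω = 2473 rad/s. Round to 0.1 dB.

Substitute s = j2473:
Numerator: 5(j2473)^2 + 60(j2473) + 160 = -30578485 + j148380
Denominator: (j2473)^2 + 973(j2473) + 23700 = -6092029 + j2406229
|N| = √(30578485² + 148380²) ≈ 3.0579e+07, ∠N ≈ 179.72°
|D| = √(6092029² + 2406229²) ≈ 6.55e+06, ∠D ≈ 158.45°
|G| = 3.0579e+07 / 6.55e+06 ≈ 4.6685
Gain = 20 log₁₀(4.6685) ≈ 13.38 dB

13.4 dB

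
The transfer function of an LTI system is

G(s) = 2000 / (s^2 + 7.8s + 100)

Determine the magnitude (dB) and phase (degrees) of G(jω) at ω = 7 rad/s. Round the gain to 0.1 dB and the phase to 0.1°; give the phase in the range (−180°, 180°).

28.6 dB, -47.0°

At s = jω = j7:
quadratic: (j7)² + 7.8·j7 + 100 = 51 + j54.6 → |·| ≈ 74.714, ∠ ≈ 46.95°
|G| = 2000 / 74.714 ≈ 26.769
Gain = 20 log₁₀(26.769) ≈ 28.55 dB
∠G = 0.00° − 46.95° = -46.95°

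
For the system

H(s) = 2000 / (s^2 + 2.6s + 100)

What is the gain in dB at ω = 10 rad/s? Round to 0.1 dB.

37.7 dB

At s = jω = j10:
quadratic: (j10)² + 2.6·j10 + 100 = 0 + j26 → |·| ≈ 26, ∠ ≈ 90.00°
|H| = 2000 / 26 ≈ 76.923
Gain = 20 log₁₀(76.923) ≈ 37.72 dB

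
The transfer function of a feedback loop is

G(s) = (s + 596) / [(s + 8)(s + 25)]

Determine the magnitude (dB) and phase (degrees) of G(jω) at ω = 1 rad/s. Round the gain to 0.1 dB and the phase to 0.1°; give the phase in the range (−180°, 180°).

At s = jω = j1:
zero (s+596): 596 + j1 → |·| = √(596²+1²) = √355217 ≈ 596, ∠ = arctan(1/596) ≈ 0.10°
pole (s+8): 8 + j1 → |·| = √(8²+1²) = √65 ≈ 8.0623, ∠ = arctan(1/8) ≈ 7.13°
pole (s+25): 25 + j1 → |·| = √(25²+1²) = √626 ≈ 25.02, ∠ = arctan(1/25) ≈ 2.29°
|G| = 1 · 596 / 201.72 ≈ 2.9546
Gain = 20 log₁₀(2.9546) ≈ 9.41 dB
∠G = 0.10° − 9.42° = -9.32°

9.4 dB, -9.3°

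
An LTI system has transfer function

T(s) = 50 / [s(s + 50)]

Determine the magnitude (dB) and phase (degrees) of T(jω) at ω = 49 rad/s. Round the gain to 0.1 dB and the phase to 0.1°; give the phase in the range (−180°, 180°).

-36.7 dB, -134.4°

At s = jω = j49:
pole (s+50): 50 + j49 → |·| = √(50²+49²) = √4901 ≈ 70.007, ∠ = arctan(49/50) ≈ 44.42°
pole at origin: |s| = 49, ∠ = 90.00° (in denominator)
|T| = 50 / 3430.3 ≈ 0.014576
Gain = 20 log₁₀(0.014576) ≈ -36.73 dB
∠T = 0.00° − 134.42° = -134.42°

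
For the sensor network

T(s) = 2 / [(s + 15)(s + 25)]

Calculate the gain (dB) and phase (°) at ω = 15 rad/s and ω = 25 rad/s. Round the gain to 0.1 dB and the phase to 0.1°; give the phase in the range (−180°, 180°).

At s = jω = j15:
pole (s+15): 15 + j15 → |·| = √(15²+15²) = √450 ≈ 21.213, ∠ = arctan(15/15) ≈ 45.00°
pole (s+25): 25 + j15 → |·| = √(25²+15²) = √850 ≈ 29.155, ∠ = arctan(15/25) ≈ 30.96°
|T| = 2 / 618.47 ≈ 0.0032338
Gain = 20 log₁₀(0.0032338) ≈ -49.81 dB
∠T = 0.00° − 75.96° = -75.96°

At s = jω = j25:
pole (s+15): 15 + j25 → |·| = √(15²+25²) = √850 ≈ 29.155, ∠ = arctan(25/15) ≈ 59.04°
pole (s+25): 25 + j25 → |·| = √(25²+25²) = √1250 ≈ 35.355, ∠ = arctan(25/25) ≈ 45.00°
|T| = 2 / 1030.8 ≈ 0.0019402
Gain = 20 log₁₀(0.0019402) ≈ -54.24 dB
∠T = 0.00° − 104.04° = -104.04°

ω = 15: -49.8 dB, -76.0°; ω = 25: -54.2 dB, -104.0°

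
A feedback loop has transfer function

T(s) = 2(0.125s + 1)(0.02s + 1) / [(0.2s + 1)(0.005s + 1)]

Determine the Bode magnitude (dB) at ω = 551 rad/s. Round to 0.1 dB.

13.5 dB

At ω = 551 rad/s:
zero (1 + j551·0.125) = 1 + j68.875 → |·| ≈ 68.882, ∠ ≈ 89.17°
zero (1 + j551·0.02) = 1 + j11.02 → |·| ≈ 11.065, ∠ ≈ 84.81°
pole (1 + j551·0.2) = 1 + j110.2 → |·| ≈ 110.2, ∠ ≈ 89.48°
pole (1 + j551·0.005) = 1 + j2.755 → |·| ≈ 2.9309, ∠ ≈ 70.05°
|T| = 2 · 68.882 · 11.065 / (110.2 · 2.9309) ≈ 4.7196
Gain = 20 log₁₀(4.7196) ≈ 13.48 dB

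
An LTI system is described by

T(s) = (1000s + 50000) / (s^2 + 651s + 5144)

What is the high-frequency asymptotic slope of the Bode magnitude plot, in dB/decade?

-20 dB/decade

Each pole contributes −20 dB/decade at high frequency; each zero contributes +20 dB/decade.
Net: 1 zero(s) − 2 pole(s) → -20 dB/decade.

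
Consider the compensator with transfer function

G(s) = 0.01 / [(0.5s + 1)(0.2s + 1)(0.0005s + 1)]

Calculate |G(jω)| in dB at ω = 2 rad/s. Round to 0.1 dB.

At ω = 2 rad/s:
pole (1 + j2·0.5) = 1 + j1 → |·| ≈ 1.4142, ∠ ≈ 45.00°
pole (1 + j2·0.2) = 1 + j0.4 → |·| ≈ 1.077, ∠ ≈ 21.80°
pole (1 + j2·0.0005) = 1 + j0.001 → |·| ≈ 1, ∠ ≈ 0.06°
|G| = 0.01 · 1 / (1.4142 · 1.077 · 1) ≈ 0.0065656
Gain = 20 log₁₀(0.0065656) ≈ -43.65 dB

-43.7 dB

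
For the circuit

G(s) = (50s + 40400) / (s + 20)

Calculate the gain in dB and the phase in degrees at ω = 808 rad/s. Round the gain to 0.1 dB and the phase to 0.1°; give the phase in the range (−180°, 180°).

37.0 dB, -43.6°

Substitute s = j808:
Numerator: 50(j808) + 40400 = 40400 + j40400
Denominator: (j808) + 20 = 20 + j808
|N| = √(40400² + 40400²) ≈ 57134, ∠N ≈ 45.00°
|D| = √(20² + 808²) ≈ 808.25, ∠D ≈ 88.58°
|G| = 57134 / 808.25 ≈ 70.689
Gain = 20 log₁₀(70.689) ≈ 36.99 dB
∠G = 45.00° − 88.58° = -43.58°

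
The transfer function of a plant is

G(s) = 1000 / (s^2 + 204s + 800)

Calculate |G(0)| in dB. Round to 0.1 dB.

1.9 dB

G(0) = 1000 / 800 = 1.25
20 log₁₀(1.25) ≈ 1.94 dB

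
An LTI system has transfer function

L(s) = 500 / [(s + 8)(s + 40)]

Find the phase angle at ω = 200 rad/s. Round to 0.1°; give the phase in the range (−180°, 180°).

-166.4°

At s = jω = j200:
pole (s+8): 8 + j200 → |·| = √(8²+200²) = √40064 ≈ 200.16, ∠ = arctan(200/8) ≈ 87.71°
pole (s+40): 40 + j200 → |·| = √(40²+200²) = √41600 ≈ 203.96, ∠ = arctan(200/40) ≈ 78.69°
∠L = 0.00° − 166.40° = -166.40°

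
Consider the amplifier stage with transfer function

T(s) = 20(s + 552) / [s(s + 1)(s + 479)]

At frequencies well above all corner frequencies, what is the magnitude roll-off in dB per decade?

Each pole contributes −20 dB/decade at high frequency; each zero contributes +20 dB/decade.
Net: 1 zero(s) − 3 pole(s) → -40 dB/decade.

-40 dB/decade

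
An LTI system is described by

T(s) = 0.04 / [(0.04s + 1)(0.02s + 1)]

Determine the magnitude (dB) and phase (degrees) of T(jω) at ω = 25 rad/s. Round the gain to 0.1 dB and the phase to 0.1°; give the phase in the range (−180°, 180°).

-31.9 dB, -71.6°

At ω = 25 rad/s:
pole (1 + j25·0.04) = 1 + j1 → |·| ≈ 1.4142, ∠ ≈ 45.00°
pole (1 + j25·0.02) = 1 + j0.5 → |·| ≈ 1.118, ∠ ≈ 26.57°
|T| = 0.04 · 1 / (1.4142 · 1.118) ≈ 0.025299
Gain = 20 log₁₀(0.025299) ≈ -31.94 dB
∠T = (0°) − (45.00° + 26.57°) = -71.57°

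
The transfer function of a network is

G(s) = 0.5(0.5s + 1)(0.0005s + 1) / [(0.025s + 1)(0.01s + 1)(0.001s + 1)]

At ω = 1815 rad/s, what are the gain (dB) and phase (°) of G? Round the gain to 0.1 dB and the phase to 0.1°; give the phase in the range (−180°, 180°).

At ω = 1815 rad/s:
zero (1 + j1815·0.5) = 1 + j907.5 → |·| ≈ 907.5, ∠ ≈ 89.94°
zero (1 + j1815·0.0005) = 1 + j0.9075 → |·| ≈ 1.3504, ∠ ≈ 42.22°
pole (1 + j1815·0.025) = 1 + j45.375 → |·| ≈ 45.386, ∠ ≈ 88.74°
pole (1 + j1815·0.01) = 1 + j18.15 → |·| ≈ 18.178, ∠ ≈ 86.85°
pole (1 + j1815·0.001) = 1 + j1.815 → |·| ≈ 2.0723, ∠ ≈ 61.15°
|G| = 0.5 · 907.5 · 1.3504 / (45.386 · 18.178 · 2.0723) ≈ 0.35839
Gain = 20 log₁₀(0.35839) ≈ -8.91 dB
∠G = (89.94° + 42.22°) − (88.74° + 86.85° + 61.15°) = -104.58°

-8.9 dB, -104.6°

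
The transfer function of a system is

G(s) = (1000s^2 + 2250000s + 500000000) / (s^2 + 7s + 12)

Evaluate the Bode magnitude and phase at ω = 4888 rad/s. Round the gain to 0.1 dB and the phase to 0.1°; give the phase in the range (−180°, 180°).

60.7 dB, -25.1°

Substitute s = j4888:
Numerator: 1000(j4888)^2 + 2250000(j4888) + 500000000 = -23392544000 + j10998000000
Denominator: (j4888)^2 + 7(j4888) + 12 = -23892532 + j34216
|N| = √(23392544000² + 10998000000²) ≈ 2.5849e+10, ∠N ≈ 154.82°
|D| = √(23892532² + 34216²) ≈ 2.3893e+07, ∠D ≈ 179.92°
|G| = 2.5849e+10 / 2.3893e+07 ≈ 1081.9
Gain = 20 log₁₀(1081.9) ≈ 60.68 dB
∠G = 154.82° − 179.92° = -25.10°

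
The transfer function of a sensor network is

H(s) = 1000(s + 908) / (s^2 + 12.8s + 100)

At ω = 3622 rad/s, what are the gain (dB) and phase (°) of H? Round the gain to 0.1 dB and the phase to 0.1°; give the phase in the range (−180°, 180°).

At s = jω = j3622:
zero (s+908): 908 + j3622 → |·| = √(908²+3622²) = √13943348 ≈ 3734.1, ∠ = arctan(3622/908) ≈ 75.93°
quadratic: (j3622)² + 12.8·j3622 + 100 = -13118784 + j46361.6 → |·| ≈ 1.3119e+07, ∠ ≈ 179.80°
|H| = 1000 · 3734.1 / 1.3119e+07 ≈ 0.28463
Gain = 20 log₁₀(0.28463) ≈ -10.91 dB
∠H = 75.93° − 179.80° = -103.87°

-10.9 dB, -103.9°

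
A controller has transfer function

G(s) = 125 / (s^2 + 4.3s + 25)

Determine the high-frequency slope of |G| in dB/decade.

Each pole contributes −20 dB/decade at high frequency; each zero contributes +20 dB/decade.
Net: 0 zero(s) − 2 pole(s) → -40 dB/decade.

-40 dB/decade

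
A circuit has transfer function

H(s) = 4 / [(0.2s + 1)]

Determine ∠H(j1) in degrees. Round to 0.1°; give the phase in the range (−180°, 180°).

At ω = 1 rad/s:
pole (1 + j1·0.2) = 1 + j0.2 → |·| ≈ 1.0198, ∠ ≈ 11.31°
∠H = (0°) − (11.31°) = -11.31°

-11.3°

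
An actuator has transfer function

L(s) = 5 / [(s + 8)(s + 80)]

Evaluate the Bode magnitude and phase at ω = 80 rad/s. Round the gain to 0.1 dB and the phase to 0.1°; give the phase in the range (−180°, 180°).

-65.2 dB, -129.3°

At s = jω = j80:
pole (s+8): 8 + j80 → |·| = √(8²+80²) = √6464 ≈ 80.399, ∠ = arctan(80/8) ≈ 84.29°
pole (s+80): 80 + j80 → |·| = √(80²+80²) = √12800 ≈ 113.14, ∠ = arctan(80/80) ≈ 45.00°
|L| = 5 / 9096.3 ≈ 0.00054967
Gain = 20 log₁₀(0.00054967) ≈ -65.20 dB
∠L = 0.00° − 129.29° = -129.29°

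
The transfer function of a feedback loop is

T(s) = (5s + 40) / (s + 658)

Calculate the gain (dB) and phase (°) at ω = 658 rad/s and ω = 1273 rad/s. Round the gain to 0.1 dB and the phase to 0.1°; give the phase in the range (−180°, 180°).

Substitute s = j658:
Numerator: 5(j658) + 40 = 40 + j3290
Denominator: (j658) + 658 = 658 + j658
|N| = √(40² + 3290²) ≈ 3290.2, ∠N ≈ 89.30°
|D| = √(658² + 658²) ≈ 930.55, ∠D ≈ 45.00°
|T| = 3290.2 / 930.55 ≈ 3.5358
Gain = 20 log₁₀(3.5358) ≈ 10.97 dB
∠T = 89.30° − 45.00° = 44.30°

Substitute s = j1273:
Numerator: 5(j1273) + 40 = 40 + j6365
Denominator: (j1273) + 658 = 658 + j1273
|N| = √(40² + 6365²) ≈ 6365.1, ∠N ≈ 89.64°
|D| = √(658² + 1273²) ≈ 1433, ∠D ≈ 62.67°
|T| = 6365.1 / 1433 ≈ 4.4418
Gain = 20 log₁₀(4.4418) ≈ 12.95 dB
∠T = 89.64° − 62.67° = 26.97°

ω = 658: 11.0 dB, 44.3°; ω = 1273: 13.0 dB, 27.0°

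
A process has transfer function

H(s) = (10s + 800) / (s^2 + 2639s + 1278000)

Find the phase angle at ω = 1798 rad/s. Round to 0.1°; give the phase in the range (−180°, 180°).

-24.9°

Substitute s = j1798:
Numerator: 10(j1798) + 800 = 800 + j17980
Denominator: (j1798)^2 + 2639(j1798) + 1278000 = -1954804 + j4744922
|N| = √(800² + 17980²) ≈ 17998, ∠N ≈ 87.45°
|D| = √(1954804² + 4744922²) ≈ 5.1318e+06, ∠D ≈ 112.39°
∠H = 87.45° − 112.39° = -24.94°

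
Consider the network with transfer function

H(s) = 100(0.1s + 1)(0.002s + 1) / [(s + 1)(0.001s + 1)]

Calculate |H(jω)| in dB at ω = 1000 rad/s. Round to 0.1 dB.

At ω = 1000 rad/s:
zero (1 + j1000·0.1) = 1 + j100 → |·| ≈ 100, ∠ ≈ 89.43°
zero (1 + j1000·0.002) = 1 + j2 → |·| ≈ 2.2361, ∠ ≈ 63.43°
pole (1 + j1000·1) = 1 + j1000 → |·| ≈ 1000, ∠ ≈ 89.94°
pole (1 + j1000·0.001) = 1 + j1 → |·| ≈ 1.4142, ∠ ≈ 45.00°
|H| = 100 · 100 · 2.2361 / (1000 · 1.4142) ≈ 15.812
Gain = 20 log₁₀(15.812) ≈ 23.98 dB

24.0 dB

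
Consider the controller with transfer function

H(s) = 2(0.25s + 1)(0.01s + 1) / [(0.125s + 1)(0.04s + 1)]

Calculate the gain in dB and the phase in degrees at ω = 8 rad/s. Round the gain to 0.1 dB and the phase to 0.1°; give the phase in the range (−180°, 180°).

At ω = 8 rad/s:
zero (1 + j8·0.25) = 1 + j2 → |·| ≈ 2.2361, ∠ ≈ 63.43°
zero (1 + j8·0.01) = 1 + j0.08 → |·| ≈ 1.0032, ∠ ≈ 4.57°
pole (1 + j8·0.125) = 1 + j1 → |·| ≈ 1.4142, ∠ ≈ 45.00°
pole (1 + j8·0.04) = 1 + j0.32 → |·| ≈ 1.05, ∠ ≈ 17.74°
|H| = 2 · 2.2361 · 1.0032 / (1.4142 · 1.05) ≈ 3.0214
Gain = 20 log₁₀(3.0214) ≈ 9.60 dB
∠H = (63.43° + 4.57°) − (45.00° + 17.74°) = 5.26°

9.6 dB, 5.3°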